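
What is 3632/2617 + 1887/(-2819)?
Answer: 5300329/7377323 ≈ 0.71846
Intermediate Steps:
3632/2617 + 1887/(-2819) = 3632*(1/2617) + 1887*(-1/2819) = 3632/2617 - 1887/2819 = 5300329/7377323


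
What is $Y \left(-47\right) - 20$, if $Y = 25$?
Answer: $-1195$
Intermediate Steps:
$Y \left(-47\right) - 20 = 25 \left(-47\right) - 20 = -1175 - 20 = -1195$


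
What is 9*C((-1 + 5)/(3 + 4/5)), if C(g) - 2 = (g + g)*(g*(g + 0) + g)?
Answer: 404262/6859 ≈ 58.939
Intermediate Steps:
C(g) = 2 + 2*g*(g + g²) (C(g) = 2 + (g + g)*(g*(g + 0) + g) = 2 + (2*g)*(g*g + g) = 2 + (2*g)*(g² + g) = 2 + (2*g)*(g + g²) = 2 + 2*g*(g + g²))
9*C((-1 + 5)/(3 + 4/5)) = 9*(2 + 2*((-1 + 5)/(3 + 4/5))² + 2*((-1 + 5)/(3 + 4/5))³) = 9*(2 + 2*(4/(3 + 4*(⅕)))² + 2*(4/(3 + 4*(⅕)))³) = 9*(2 + 2*(4/(3 + ⅘))² + 2*(4/(3 + ⅘))³) = 9*(2 + 2*(4/(19/5))² + 2*(4/(19/5))³) = 9*(2 + 2*(4*(5/19))² + 2*(4*(5/19))³) = 9*(2 + 2*(20/19)² + 2*(20/19)³) = 9*(2 + 2*(400/361) + 2*(8000/6859)) = 9*(2 + 800/361 + 16000/6859) = 9*(44918/6859) = 404262/6859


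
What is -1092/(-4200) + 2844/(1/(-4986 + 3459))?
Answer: -217139387/50 ≈ -4.3428e+6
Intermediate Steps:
-1092/(-4200) + 2844/(1/(-4986 + 3459)) = -1092*(-1/4200) + 2844/(1/(-1527)) = 13/50 + 2844/(-1/1527) = 13/50 + 2844*(-1527) = 13/50 - 4342788 = -217139387/50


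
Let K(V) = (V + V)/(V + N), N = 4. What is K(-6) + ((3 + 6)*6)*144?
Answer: 7782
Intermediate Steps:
K(V) = 2*V/(4 + V) (K(V) = (V + V)/(V + 4) = (2*V)/(4 + V) = 2*V/(4 + V))
K(-6) + ((3 + 6)*6)*144 = 2*(-6)/(4 - 6) + ((3 + 6)*6)*144 = 2*(-6)/(-2) + (9*6)*144 = 2*(-6)*(-½) + 54*144 = 6 + 7776 = 7782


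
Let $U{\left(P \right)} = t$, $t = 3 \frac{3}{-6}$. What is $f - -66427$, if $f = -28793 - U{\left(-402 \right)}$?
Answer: $\frac{75271}{2} \approx 37636.0$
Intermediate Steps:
$t = - \frac{3}{2}$ ($t = 3 \cdot 3 \left(- \frac{1}{6}\right) = 3 \left(- \frac{1}{2}\right) = - \frac{3}{2} \approx -1.5$)
$U{\left(P \right)} = - \frac{3}{2}$
$f = - \frac{57583}{2}$ ($f = -28793 - - \frac{3}{2} = -28793 + \frac{3}{2} = - \frac{57583}{2} \approx -28792.0$)
$f - -66427 = - \frac{57583}{2} - -66427 = - \frac{57583}{2} + 66427 = \frac{75271}{2}$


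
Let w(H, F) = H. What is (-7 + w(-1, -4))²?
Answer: 64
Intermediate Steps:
(-7 + w(-1, -4))² = (-7 - 1)² = (-8)² = 64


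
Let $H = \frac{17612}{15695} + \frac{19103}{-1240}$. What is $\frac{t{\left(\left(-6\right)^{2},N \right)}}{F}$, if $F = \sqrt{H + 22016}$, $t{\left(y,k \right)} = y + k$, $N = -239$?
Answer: $- \frac{406 \sqrt{83334066460196710}}{85638601219} \approx -1.3686$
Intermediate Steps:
$H = - \frac{55596541}{3892360}$ ($H = 17612 \cdot \frac{1}{15695} + 19103 \left(- \frac{1}{1240}\right) = \frac{17612}{15695} - \frac{19103}{1240} = - \frac{55596541}{3892360} \approx -14.284$)
$t{\left(y,k \right)} = k + y$
$F = \frac{\sqrt{83334066460196710}}{1946180}$ ($F = \sqrt{- \frac{55596541}{3892360} + 22016} = \sqrt{\frac{85638601219}{3892360}} = \frac{\sqrt{83334066460196710}}{1946180} \approx 148.33$)
$\frac{t{\left(\left(-6\right)^{2},N \right)}}{F} = \frac{-239 + \left(-6\right)^{2}}{\frac{1}{1946180} \sqrt{83334066460196710}} = \left(-239 + 36\right) \frac{2 \sqrt{83334066460196710}}{85638601219} = - 203 \frac{2 \sqrt{83334066460196710}}{85638601219} = - \frac{406 \sqrt{83334066460196710}}{85638601219}$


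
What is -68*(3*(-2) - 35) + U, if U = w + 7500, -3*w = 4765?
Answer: 26099/3 ≈ 8699.7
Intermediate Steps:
w = -4765/3 (w = -1/3*4765 = -4765/3 ≈ -1588.3)
U = 17735/3 (U = -4765/3 + 7500 = 17735/3 ≈ 5911.7)
-68*(3*(-2) - 35) + U = -68*(3*(-2) - 35) + 17735/3 = -68*(-6 - 35) + 17735/3 = -68*(-41) + 17735/3 = 2788 + 17735/3 = 26099/3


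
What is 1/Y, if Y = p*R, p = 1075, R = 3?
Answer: 1/3225 ≈ 0.00031008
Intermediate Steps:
Y = 3225 (Y = 1075*3 = 3225)
1/Y = 1/3225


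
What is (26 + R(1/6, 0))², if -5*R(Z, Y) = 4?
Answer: 15876/25 ≈ 635.04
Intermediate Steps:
R(Z, Y) = -⅘ (R(Z, Y) = -⅕*4 = -⅘)
(26 + R(1/6, 0))² = (26 - ⅘)² = (126/5)² = 15876/25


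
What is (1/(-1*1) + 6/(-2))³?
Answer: -64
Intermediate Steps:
(1/(-1*1) + 6/(-2))³ = (1/(-1) + 6*(-½))³ = (1*(-1) - 3)³ = (-1 - 3)³ = (-4)³ = -64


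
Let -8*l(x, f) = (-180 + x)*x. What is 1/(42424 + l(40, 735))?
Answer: 1/43124 ≈ 2.3189e-5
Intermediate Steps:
l(x, f) = -x*(-180 + x)/8 (l(x, f) = -(-180 + x)*x/8 = -x*(-180 + x)/8)
1/(42424 + l(40, 735)) = 1/(42424 + (1/8)*40*(180 - 1*40)) = 1/(42424 + (1/8)*40*(180 - 40)) = 1/(42424 + (1/8)*40*140) = 1/(42424 + 700) = 1/43124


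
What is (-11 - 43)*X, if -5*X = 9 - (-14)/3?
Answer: 738/5 ≈ 147.60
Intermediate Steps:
X = -41/15 (X = -(9 - (-14)/3)/5 = -(9 - 1*(-14/3))/5 = -(9 + 14/3)/5 = -1/5*41/3 = -41/15 ≈ -2.7333)
(-11 - 43)*X = (-11 - 43)*(-41/15) = -54*(-41/15) = 738/5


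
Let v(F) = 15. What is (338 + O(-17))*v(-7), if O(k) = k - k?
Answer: 5070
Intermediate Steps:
O(k) = 0
(338 + O(-17))*v(-7) = (338 + 0)*15 = 338*15 = 5070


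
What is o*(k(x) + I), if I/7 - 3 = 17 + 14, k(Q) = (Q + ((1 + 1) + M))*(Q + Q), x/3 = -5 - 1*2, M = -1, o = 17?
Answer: 18326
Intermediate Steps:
x = -21 (x = 3*(-5 - 1*2) = 3*(-5 - 2) = 3*(-7) = -21)
k(Q) = 2*Q*(1 + Q) (k(Q) = (Q + ((1 + 1) - 1))*(Q + Q) = (Q + (2 - 1))*(2*Q) = (Q + 1)*(2*Q) = (1 + Q)*(2*Q) = 2*Q*(1 + Q))
I = 238 (I = 21 + 7*(17 + 14) = 21 + 7*31 = 21 + 217 = 238)
o*(k(x) + I) = 17*(2*(-21)*(1 - 21) + 238) = 17*(2*(-21)*(-20) + 238) = 17*(840 + 238) = 17*1078 = 18326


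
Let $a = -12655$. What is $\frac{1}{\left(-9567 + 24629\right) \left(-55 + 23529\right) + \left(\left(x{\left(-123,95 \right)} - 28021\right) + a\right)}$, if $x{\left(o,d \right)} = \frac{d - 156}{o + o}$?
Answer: $\frac{246}{86967079213} \approx 2.8287 \cdot 10^{-9}$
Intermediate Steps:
$x{\left(o,d \right)} = \frac{-156 + d}{2 o}$
$\frac{1}{\left(-9567 + 24629\right) \left(-55 + 23529\right) + \left(\left(x{\left(-123,95 \right)} - 28021\right) + a\right)} = \frac{1}{\left(-9567 + 24629\right) \left(-55 + 23529\right) - \left(40676 - \frac{-156 + 95}{2 \left(-123\right)}\right)} = \frac{1}{15062 \cdot 23474 - \left(40676 - \frac{61}{246}\right)} = \frac{1}{353565388 + \left(\left(\frac{61}{246} - 28021\right) - 12655\right)} = \frac{1}{353565388 - \frac{10006235}{246}} = \frac{1}{\frac{86967079213}{246}} = \frac{246}{86967079213}$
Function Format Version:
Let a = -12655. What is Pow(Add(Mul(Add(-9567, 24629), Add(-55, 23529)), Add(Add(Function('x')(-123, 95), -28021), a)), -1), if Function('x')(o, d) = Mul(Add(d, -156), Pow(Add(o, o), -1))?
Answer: Rational(246, 86967079213) ≈ 2.8287e-9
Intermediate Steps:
Function('x')(o, d) = Mul(Rational(1, 2), Pow(o, -1), Add(-156, d)) (Function('x')(o, d) = Mul(Add(-156, d), Pow(Mul(2, o), -1)) = Mul(Add(-156, d), Mul(Rational(1, 2), Pow(o, -1))) = Mul(Rational(1, 2), Pow(o, -1), Add(-156, d)))
Pow(Add(Mul(Add(-9567, 24629), Add(-55, 23529)), Add(Add(Function('x')(-123, 95), -28021), a)), -1) = Pow(Add(Mul(Add(-9567, 24629), Add(-55, 23529)), Add(Add(Mul(Rational(1, 2), Pow(-123, -1), Add(-156, 95)), -28021), -12655)), -1) = Pow(Add(Mul(15062, 23474), Add(Add(Mul(Rational(1, 2), Rational(-1, 123), -61), -28021), -12655)), -1) = Pow(Add(353565388, Add(Add(Rational(61, 246), -28021), -12655)), -1) = Pow(Add(353565388, Add(Rational(-6893105, 246), -12655)), -1) = Pow(Add(353565388, Rational(-10006235, 246)), -1) = Pow(Rational(86967079213, 246), -1) = Rational(246, 86967079213)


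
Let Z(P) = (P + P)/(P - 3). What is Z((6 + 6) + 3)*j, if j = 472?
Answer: 1180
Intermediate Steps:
Z(P) = 2*P/(-3 + P) (Z(P) = (2*P)/(-3 + P) = 2*P/(-3 + P))
Z((6 + 6) + 3)*j = (2*((6 + 6) + 3)/(-3 + ((6 + 6) + 3)))*472 = (2*(12 + 3)/(-3 + (12 + 3)))*472 = (2*15/(-3 + 15))*472 = (2*15/12)*472 = (2*15*(1/12))*472 = (5/2)*472 = 1180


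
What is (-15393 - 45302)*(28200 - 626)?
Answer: -1673603930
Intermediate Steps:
(-15393 - 45302)*(28200 - 626) = -60695*27574 = -1673603930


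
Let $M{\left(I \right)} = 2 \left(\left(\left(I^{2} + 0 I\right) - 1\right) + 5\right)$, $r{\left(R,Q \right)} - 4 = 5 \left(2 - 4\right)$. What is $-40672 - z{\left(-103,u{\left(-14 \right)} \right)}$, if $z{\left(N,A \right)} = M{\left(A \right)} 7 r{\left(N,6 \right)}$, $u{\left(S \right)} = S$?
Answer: $-23872$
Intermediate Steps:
$r{\left(R,Q \right)} = -6$ ($r{\left(R,Q \right)} = 4 + 5 \left(2 - 4\right) = 4 + 5 \left(-2\right) = 4 - 10 = -6$)
$M{\left(I \right)} = 8 + 2 I^{2}$ ($M{\left(I \right)} = 2 \left(\left(\left(I^{2} + 0\right) - 1\right) + 5\right) = 2 \left(\left(I^{2} - 1\right) + 5\right) = 2 \left(\left(-1 + I^{2}\right) + 5\right) = 2 \left(4 + I^{2}\right) = 8 + 2 I^{2}$)
$z{\left(N,A \right)} = -336 - 84 A^{2}$ ($z{\left(N,A \right)} = \left(8 + 2 A^{2}\right) 7 \left(-6\right) = \left(56 + 14 A^{2}\right) \left(-6\right) = -336 - 84 A^{2}$)
$-40672 - z{\left(-103,u{\left(-14 \right)} \right)} = -40672 - \left(-336 - 84 \left(-14\right)^{2}\right) = -40672 - \left(-336 - 16464\right) = -40672 - -16800 = -40672 + 16800 = -23872$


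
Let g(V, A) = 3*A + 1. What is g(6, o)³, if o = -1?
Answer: -8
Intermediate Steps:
g(V, A) = 1 + 3*A
g(6, o)³ = (1 + 3*(-1))³ = (1 - 3)³ = (-2)³ = -8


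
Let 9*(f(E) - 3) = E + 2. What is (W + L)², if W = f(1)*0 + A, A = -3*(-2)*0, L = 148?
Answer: 21904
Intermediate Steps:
f(E) = 29/9 + E/9 (f(E) = 3 + (E + 2)/9 = 3 + (2 + E)/9 = 3 + (2/9 + E/9) = 29/9 + E/9)
A = 0 (A = 6*0 = 0)
W = 0 (W = (29/9 + (⅑)*1)*0 + 0 = (29/9 + ⅑)*0 + 0 = (10/3)*0 + 0 = 0 + 0 = 0)
(W + L)² = (0 + 148)² = 148² = 21904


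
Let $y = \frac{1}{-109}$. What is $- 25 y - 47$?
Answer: $- \frac{5098}{109} \approx -46.771$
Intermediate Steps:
$y = - \frac{1}{109} \approx -0.0091743$
$- 25 y - 47 = \left(-25\right) \left(- \frac{1}{109}\right) - 47 = \frac{25}{109} - 47 = - \frac{5098}{109}$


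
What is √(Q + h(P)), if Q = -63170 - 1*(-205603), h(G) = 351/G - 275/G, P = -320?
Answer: 3*√6330345/20 ≈ 377.40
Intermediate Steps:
h(G) = 76/G
Q = 142433 (Q = -63170 + 205603 = 142433)
√(Q + h(P)) = √(142433 + 76/(-320)) = √(142433 + 76*(-1/320)) = √(142433 - 19/80) = √(11394621/80) = 3*√6330345/20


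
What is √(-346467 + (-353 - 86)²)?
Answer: I*√153746 ≈ 392.1*I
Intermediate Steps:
√(-346467 + (-353 - 86)²) = √(-346467 + (-439)²) = √(-346467 + 192721) = √(-153746) = I*√153746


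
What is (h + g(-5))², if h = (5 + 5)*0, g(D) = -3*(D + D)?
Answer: 900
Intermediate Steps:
g(D) = -6*D
h = 0 (h = 10*0 = 0)
(h + g(-5))² = (0 - 6*(-5))² = (0 + 30)² = 30² = 900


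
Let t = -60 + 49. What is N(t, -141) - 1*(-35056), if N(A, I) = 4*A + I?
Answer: 34871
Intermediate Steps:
t = -11
N(A, I) = I + 4*A
N(t, -141) - 1*(-35056) = (-141 + 4*(-11)) - 1*(-35056) = (-141 - 44) + 35056 = -185 + 35056 = 34871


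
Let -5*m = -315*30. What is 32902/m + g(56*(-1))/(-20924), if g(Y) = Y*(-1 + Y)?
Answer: 85301071/4943295 ≈ 17.256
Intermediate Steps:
m = 1890 (m = -(-63)*30 = -⅕*(-9450) = 1890)
32902/m + g(56*(-1))/(-20924) = 32902/1890 + ((56*(-1))*(-1 + 56*(-1)))/(-20924) = 32902*(1/1890) - 56*(-1 - 56)*(-1/20924) = 16451/945 - 56*(-57)*(-1/20924) = 16451/945 + 3192*(-1/20924) = 16451/945 - 798/5231 = 85301071/4943295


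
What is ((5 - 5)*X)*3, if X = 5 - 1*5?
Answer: 0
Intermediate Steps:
X = 0 (X = 5 - 5 = 0)
((5 - 5)*X)*3 = ((5 - 5)*0)*3 = (0*0)*3 = 0*3 = 0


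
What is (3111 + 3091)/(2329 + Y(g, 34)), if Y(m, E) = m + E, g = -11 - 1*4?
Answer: 3101/1174 ≈ 2.6414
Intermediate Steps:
g = -15 (g = -11 - 4 = -15)
Y(m, E) = E + m
(3111 + 3091)/(2329 + Y(g, 34)) = (3111 + 3091)/(2329 + (34 - 15)) = 6202/(2329 + 19) = 6202/2348 = 6202*(1/2348) = 3101/1174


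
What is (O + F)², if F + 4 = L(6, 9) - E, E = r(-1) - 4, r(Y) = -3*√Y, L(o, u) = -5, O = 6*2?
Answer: 40 + 42*I ≈ 40.0 + 42.0*I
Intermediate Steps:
O = 12
E = -4 - 3*I (E = -3*I - 4 = -4 - 3*I ≈ -4.0 - 3.0*I)
F = -5 + 3*I (F = -4 + (-5 - (-4 - 3*I)) = -4 + (-5 + (4 + 3*I)) = -4 + (-1 + 3*I) = -5 + 3*I ≈ -5.0 + 3.0*I)
(O + F)² = (12 + (-5 + 3*I))² = (7 + 3*I)²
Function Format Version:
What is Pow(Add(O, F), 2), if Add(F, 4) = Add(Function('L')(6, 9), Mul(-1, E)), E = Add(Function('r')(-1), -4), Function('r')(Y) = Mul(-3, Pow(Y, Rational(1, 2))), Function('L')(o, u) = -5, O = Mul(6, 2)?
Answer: Add(40, Mul(42, I)) ≈ Add(40.000, Mul(42.000, I))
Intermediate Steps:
O = 12
E = Add(-4, Mul(-3, I)) (E = Add(Mul(-3, Pow(-1, Rational(1, 2))), -4) = Add(Mul(-3, I), -4) = Add(-4, Mul(-3, I)) ≈ Add(-4.0000, Mul(-3.0000, I)))
F = Add(-5, Mul(3, I)) (F = Add(-4, Add(-5, Mul(-1, Add(-4, Mul(-3, I))))) = Add(-4, Add(-5, Add(4, Mul(3, I)))) = Add(-4, Add(-1, Mul(3, I))) = Add(-5, Mul(3, I)) ≈ Add(-5.0000, Mul(3.0000, I)))
Pow(Add(O, F), 2) = Pow(Add(12, Add(-5, Mul(3, I))), 2) = Pow(Add(7, Mul(3, I)), 2)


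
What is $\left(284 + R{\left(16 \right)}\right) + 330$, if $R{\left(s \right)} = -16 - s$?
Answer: $582$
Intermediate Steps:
$\left(284 + R{\left(16 \right)}\right) + 330 = \left(284 - 32\right) + 330 = 252 + 330 = 582$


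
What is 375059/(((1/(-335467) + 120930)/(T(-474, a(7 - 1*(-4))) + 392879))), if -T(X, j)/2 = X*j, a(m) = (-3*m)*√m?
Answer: 49432003388305087/40568024309 - 3936150300728052*√11/40568024309 ≈ 8.9670e+5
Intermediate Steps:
a(m) = -3*m^(3/2)
T(X, j) = -2*X*j
375059/(((1/(-335467) + 120930)/(T(-474, a(7 - 1*(-4))) + 392879))) = 375059/(((1/(-335467) + 120930)/(-2*(-474)*(-3*(7 - 1*(-4))^(3/2)) + 392879))) = 375059/(((-1/335467 + 120930)/(-2*(-474)*(-3*(7 + 4)^(3/2)) + 392879))) = 375059/((40568024309/(335467*(-2*(-474)*(-33*√11) + 392879)))) = 375059/((40568024309/(335467*(-31284*√11 + 392879)))) = 375059/((40568024309/(335467*(392879 - 31284*√11)))) = 375059*(131797939493/40568024309 - 10494749628*√11/40568024309) = 49432003388305087/40568024309 - 3936150300728052*√11/40568024309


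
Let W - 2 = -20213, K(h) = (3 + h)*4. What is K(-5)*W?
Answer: 161688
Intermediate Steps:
K(h) = 12 + 4*h
W = -20211 (W = 2 - 20213 = -20211)
K(-5)*W = (12 + 4*(-5))*(-20211) = (12 - 20)*(-20211) = -8*(-20211) = 161688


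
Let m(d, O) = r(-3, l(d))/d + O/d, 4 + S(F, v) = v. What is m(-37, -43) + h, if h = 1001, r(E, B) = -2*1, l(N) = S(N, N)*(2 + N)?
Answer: 37082/37 ≈ 1002.2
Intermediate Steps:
S(F, v) = -4 + v
l(N) = (-4 + N)*(2 + N)
r(E, B) = -2
m(d, O) = -2/d + O/d
m(-37, -43) + h = (-2 - 43)/(-37) + 1001 = -1/37*(-45) + 1001 = 45/37 + 1001 = 37082/37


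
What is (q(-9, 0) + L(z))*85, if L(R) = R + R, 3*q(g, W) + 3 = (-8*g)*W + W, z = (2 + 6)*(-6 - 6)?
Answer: -16405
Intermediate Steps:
z = -96 (z = 8*(-12) = -96)
q(g, W) = -1 + W/3 - 8*W*g/3 (q(g, W) = -1 + ((-8*g)*W + W)/3 = -1 + (-8*W*g + W)/3 = -1 + (W - 8*W*g)/3 = -1 + (W/3 - 8*W*g/3) = -1 + W/3 - 8*W*g/3)
L(R) = 2*R
(q(-9, 0) + L(z))*85 = ((-1 + (⅓)*0 - 8/3*0*(-9)) + 2*(-96))*85 = ((-1 + 0 + 0) - 192)*85 = (-1 - 192)*85 = -193*85 = -16405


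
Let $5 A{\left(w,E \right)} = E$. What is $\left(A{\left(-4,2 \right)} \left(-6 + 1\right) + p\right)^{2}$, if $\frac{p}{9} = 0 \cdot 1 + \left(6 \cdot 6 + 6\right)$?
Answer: $141376$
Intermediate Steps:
$A{\left(w,E \right)} = \frac{E}{5}$
$p = 378$ ($p = 9 \left(0 \cdot 1 + \left(6 \cdot 6 + 6\right)\right) = 9 \left(0 + \left(36 + 6\right)\right) = 9 \left(0 + 42\right) = 9 \cdot 42 = 378$)
$\left(A{\left(-4,2 \right)} \left(-6 + 1\right) + p\right)^{2} = \left(\frac{1}{5} \cdot 2 \left(-6 + 1\right) + 378\right)^{2} = \left(\frac{2}{5} \left(-5\right) + 378\right)^{2} = \left(-2 + 378\right)^{2} = 376^{2} = 141376$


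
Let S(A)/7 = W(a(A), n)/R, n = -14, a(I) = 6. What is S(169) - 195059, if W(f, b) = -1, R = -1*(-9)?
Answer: -1755538/9 ≈ -1.9506e+5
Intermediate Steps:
R = 9
S(A) = -7/9 (S(A) = 7*(-1/9) = 7*(-1*⅑) = 7*(-⅑) = -7/9)
S(169) - 195059 = -7/9 - 195059 = -1755538/9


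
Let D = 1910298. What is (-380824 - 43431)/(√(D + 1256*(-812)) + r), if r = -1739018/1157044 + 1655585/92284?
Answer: 382245226976532837754233180/48792747233507383467197579 - 23254992543180699705555760*√890426/48792747233507383467197579 ≈ -441.90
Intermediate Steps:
r = 438775288407/26694162124 (r = -1739018*1/1157044 + 1655585*(1/92284) = -869509/578522 + 1655585/92284 = 438775288407/26694162124 ≈ 16.437)
(-380824 - 43431)/(√(D + 1256*(-812)) + r) = (-380824 - 43431)/(√(1910298 + 1256*(-812)) + 438775288407/26694162124) = -424255/(√(1910298 - 1019872) + 438775288407/26694162124) = -424255/(√890426 + 438775288407/26694162124) = -424255/(438775288407/26694162124 + √890426)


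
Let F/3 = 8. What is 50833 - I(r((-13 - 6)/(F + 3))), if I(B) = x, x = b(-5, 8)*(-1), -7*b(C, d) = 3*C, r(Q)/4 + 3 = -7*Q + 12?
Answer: 355846/7 ≈ 50835.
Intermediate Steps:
F = 24 (F = 3*8 = 24)
r(Q) = 36 - 28*Q (r(Q) = -12 + 4*(-7*Q + 12) = -12 + 4*(12 - 7*Q) = -12 + (48 - 28*Q) = 36 - 28*Q)
b(C, d) = -3*C/7
x = -15/7 (x = -3/7*(-5)*(-1) = (15/7)*(-1) = -15/7 ≈ -2.1429)
I(B) = -15/7
50833 - I(r((-13 - 6)/(F + 3))) = 50833 - 1*(-15/7) = 50833 + 15/7 = 355846/7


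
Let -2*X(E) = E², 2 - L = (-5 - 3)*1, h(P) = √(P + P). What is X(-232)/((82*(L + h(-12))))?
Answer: -33640/1271 + 6728*I*√6/1271 ≈ -26.467 + 12.966*I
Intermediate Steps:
h(P) = √2*√P (h(P) = √(2*P) = √2*√P)
L = 10 (L = 2 - (-5 - 3) = 2 - (-8) = 2 - 1*(-8) = 2 + 8 = 10)
X(E) = -E²/2
X(-232)/((82*(L + h(-12)))) = (-½*(-232)²)/((82*(10 + √2*√(-12)))) = (-½*53824)/((82*(10 + √2*(2*I*√3)))) = -26912*1/(82*(10 + 2*I*√6)) = -26912/(820 + 164*I*√6)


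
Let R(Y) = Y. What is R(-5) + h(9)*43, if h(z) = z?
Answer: 382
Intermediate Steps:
R(-5) + h(9)*43 = -5 + 9*43 = -5 + 387 = 382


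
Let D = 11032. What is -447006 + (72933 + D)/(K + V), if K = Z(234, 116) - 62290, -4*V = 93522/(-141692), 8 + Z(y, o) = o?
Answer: -7876867218129322/17621337127 ≈ -4.4701e+5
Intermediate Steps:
Z(y, o) = -8 + o
V = 46761/283384 (V = -46761/(2*(-141692)) = -46761*(-1)/(2*141692) = -¼*(-46761/70846) = 46761/283384 ≈ 0.16501)
K = -62182 (K = (-8 + 116) - 62290 = 108 - 62290 = -62182)
-447006 + (72933 + D)/(K + V) = -447006 + (72933 + 11032)/(-62182 + 46761/283384) = -447006 + 83965/(-17621337127/283384) = -447006 + 83965*(-283384/17621337127) = -447006 - 23794337560/17621337127 = -7876867218129322/17621337127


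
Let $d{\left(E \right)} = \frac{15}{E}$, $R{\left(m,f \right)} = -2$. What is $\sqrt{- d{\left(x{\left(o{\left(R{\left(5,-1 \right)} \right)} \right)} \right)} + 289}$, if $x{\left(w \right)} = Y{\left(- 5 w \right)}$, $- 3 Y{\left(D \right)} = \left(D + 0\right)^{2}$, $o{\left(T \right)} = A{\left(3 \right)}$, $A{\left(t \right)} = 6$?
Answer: $\frac{\sqrt{28905}}{10} \approx 17.001$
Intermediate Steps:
$o{\left(T \right)} = 6$
$Y{\left(D \right)} = - \frac{D^{2}}{3}$ ($Y{\left(D \right)} = - \frac{\left(D + 0\right)^{2}}{3} = - \frac{D^{2}}{3}$)
$x{\left(w \right)} = - \frac{25 w^{2}}{3}$ ($x{\left(w \right)} = - \frac{\left(- 5 w\right)^{2}}{3} = - \frac{25 w^{2}}{3}$)
$\sqrt{- d{\left(x{\left(o{\left(R{\left(5,-1 \right)} \right)} \right)} \right)} + 289} = \sqrt{- \frac{15}{\left(- \frac{25}{3}\right) 6^{2}} + 289} = \sqrt{- \frac{15}{\left(- \frac{25}{3}\right) 36} + 289} = \sqrt{- \frac{15}{-300} + 289} = \sqrt{- \frac{15 \left(-1\right)}{300} + 289} = \sqrt{\left(-1\right) \left(- \frac{1}{20}\right) + 289} = \sqrt{\frac{1}{20} + 289} = \sqrt{\frac{5781}{20}} = \frac{\sqrt{28905}}{10}$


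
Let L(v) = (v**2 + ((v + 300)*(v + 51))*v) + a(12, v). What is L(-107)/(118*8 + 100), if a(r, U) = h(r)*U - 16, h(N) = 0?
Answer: 1167889/1044 ≈ 1118.7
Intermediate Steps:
a(r, U) = -16 (a(r, U) = 0*U - 16 = 0 - 16 = -16)
L(v) = -16 + v**2 + v*(51 + v)*(300 + v) (L(v) = (v**2 + ((v + 300)*(v + 51))*v) - 16 = (v**2 + ((300 + v)*(51 + v))*v) - 16 = (v**2 + ((51 + v)*(300 + v))*v) - 16 = (v**2 + v*(51 + v)*(300 + v)) - 16 = -16 + v**2 + v*(51 + v)*(300 + v))
L(-107)/(118*8 + 100) = (-16 + (-107)**3 + 352*(-107)**2 + 15300*(-107))/(118*8 + 100) = (-16 - 1225043 + 352*11449 - 1637100)/(944 + 100) = (-16 - 1225043 + 4030048 - 1637100)/1044 = 1167889*(1/1044) = 1167889/1044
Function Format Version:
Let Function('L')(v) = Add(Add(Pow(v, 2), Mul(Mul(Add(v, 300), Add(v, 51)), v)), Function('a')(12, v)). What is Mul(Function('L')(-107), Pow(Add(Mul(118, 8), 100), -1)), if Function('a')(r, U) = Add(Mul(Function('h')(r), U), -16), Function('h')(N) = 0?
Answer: Rational(1167889, 1044) ≈ 1118.7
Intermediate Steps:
Function('a')(r, U) = -16 (Function('a')(r, U) = Add(Mul(0, U), -16) = Add(0, -16) = -16)
Function('L')(v) = Add(-16, Pow(v, 2), Mul(v, Add(51, v), Add(300, v))) (Function('L')(v) = Add(Add(Pow(v, 2), Mul(Mul(Add(v, 300), Add(v, 51)), v)), -16) = Add(Add(Pow(v, 2), Mul(Mul(Add(300, v), Add(51, v)), v)), -16) = Add(Add(Pow(v, 2), Mul(Mul(Add(51, v), Add(300, v)), v)), -16) = Add(Add(Pow(v, 2), Mul(v, Add(51, v), Add(300, v))), -16) = Add(-16, Pow(v, 2), Mul(v, Add(51, v), Add(300, v))))
Mul(Function('L')(-107), Pow(Add(Mul(118, 8), 100), -1)) = Mul(Add(-16, Pow(-107, 3), Mul(352, Pow(-107, 2)), Mul(15300, -107)), Pow(Add(Mul(118, 8), 100), -1)) = Mul(Add(-16, -1225043, Mul(352, 11449), -1637100), Pow(Add(944, 100), -1)) = Mul(Add(-16, -1225043, 4030048, -1637100), Pow(1044, -1)) = Mul(1167889, Rational(1, 1044)) = Rational(1167889, 1044)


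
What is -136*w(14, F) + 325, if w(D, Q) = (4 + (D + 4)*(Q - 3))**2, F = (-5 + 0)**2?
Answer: -21759675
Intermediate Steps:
F = 25 (F = (-5)**2 = 25)
w(D, Q) = (4 + (-3 + Q)*(4 + D))**2 (w(D, Q) = (4 + (4 + D)*(-3 + Q))**2 = (4 + (-3 + Q)*(4 + D))**2)
-136*w(14, F) + 325 = -136*(-8 - 3*14 + 4*25 + 14*25)**2 + 325 = -136*(-8 - 42 + 100 + 350)**2 + 325 = -136*400**2 + 325 = -136*160000 + 325 = -21760000 + 325 = -21759675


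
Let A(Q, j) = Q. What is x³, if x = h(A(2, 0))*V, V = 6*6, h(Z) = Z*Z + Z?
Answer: 10077696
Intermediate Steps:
h(Z) = Z + Z² (h(Z) = Z² + Z = Z + Z²)
V = 36
x = 216 (x = (2*(1 + 2))*36 = (2*3)*36 = 6*36 = 216)
x³ = 216³ = 10077696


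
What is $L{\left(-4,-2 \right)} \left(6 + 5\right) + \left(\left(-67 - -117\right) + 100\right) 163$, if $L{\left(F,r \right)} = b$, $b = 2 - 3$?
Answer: $24439$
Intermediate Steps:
$b = -1$
$L{\left(F,r \right)} = -1$
$L{\left(-4,-2 \right)} \left(6 + 5\right) + \left(\left(-67 - -117\right) + 100\right) 163 = - (6 + 5) + \left(\left(-67 - -117\right) + 100\right) 163 = \left(-1\right) 11 + \left(\left(-67 + 117\right) + 100\right) 163 = -11 + \left(50 + 100\right) 163 = -11 + 150 \cdot 163 = -11 + 24450 = 24439$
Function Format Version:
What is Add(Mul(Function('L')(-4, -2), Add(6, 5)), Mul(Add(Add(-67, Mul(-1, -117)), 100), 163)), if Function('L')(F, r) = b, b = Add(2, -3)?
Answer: 24439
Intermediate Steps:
b = -1
Function('L')(F, r) = -1
Add(Mul(Function('L')(-4, -2), Add(6, 5)), Mul(Add(Add(-67, Mul(-1, -117)), 100), 163)) = Add(Mul(-1, Add(6, 5)), Mul(Add(Add(-67, Mul(-1, -117)), 100), 163)) = Add(Mul(-1, 11), Mul(Add(Add(-67, 117), 100), 163)) = Add(-11, Mul(Add(50, 100), 163)) = Add(-11, Mul(150, 163)) = Add(-11, 24450) = 24439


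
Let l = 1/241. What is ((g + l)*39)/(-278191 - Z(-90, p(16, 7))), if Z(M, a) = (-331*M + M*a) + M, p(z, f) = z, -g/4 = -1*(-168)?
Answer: 6316089/73854691 ≈ 0.085521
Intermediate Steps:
g = -672 (g = -(-4)*(-168) = -4*168 = -672)
l = 1/241 ≈ 0.0041494
Z(M, a) = -330*M + M*a
((g + l)*39)/(-278191 - Z(-90, p(16, 7))) = ((-672 + 1/241)*39)/(-278191 - (-90)*(-330 + 16)) = (-161951/241*39)/(-278191 - (-90)*(-314)) = -6316089/(241*(-278191 - 1*28260)) = -6316089/(241*(-278191 - 28260)) = -6316089/241/(-306451) = -6316089/241*(-1/306451) = 6316089/73854691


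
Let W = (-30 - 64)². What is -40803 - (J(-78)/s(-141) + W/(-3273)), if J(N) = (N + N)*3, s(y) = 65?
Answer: -667579087/16365 ≈ -40793.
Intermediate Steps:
J(N) = 6*N (J(N) = (2*N)*3 = 6*N)
W = 8836 (W = (-94)² = 8836)
-40803 - (J(-78)/s(-141) + W/(-3273)) = -40803 - ((6*(-78))/65 + 8836/(-3273)) = -40803 - (-468*1/65 + 8836*(-1/3273)) = -40803 - (-36/5 - 8836/3273) = -40803 - 1*(-162008/16365) = -40803 + 162008/16365 = -667579087/16365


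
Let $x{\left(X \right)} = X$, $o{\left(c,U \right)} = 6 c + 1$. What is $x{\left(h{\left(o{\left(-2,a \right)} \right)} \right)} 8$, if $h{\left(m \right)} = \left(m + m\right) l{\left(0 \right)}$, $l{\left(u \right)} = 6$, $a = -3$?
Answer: $-1056$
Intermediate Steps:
$o{\left(c,U \right)} = 1 + 6 c$
$h{\left(m \right)} = 12 m$ ($h{\left(m \right)} = \left(m + m\right) 6 = 2 m 6 = 12 m$)
$x{\left(h{\left(o{\left(-2,a \right)} \right)} \right)} 8 = 12 \left(1 + 6 \left(-2\right)\right) 8 = 12 \left(1 - 12\right) 8 = 12 \left(-11\right) 8 = \left(-132\right) 8 = -1056$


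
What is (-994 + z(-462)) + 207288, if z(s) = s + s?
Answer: 205370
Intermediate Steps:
z(s) = 2*s
(-994 + z(-462)) + 207288 = (-994 + 2*(-462)) + 207288 = (-994 - 924) + 207288 = -1918 + 207288 = 205370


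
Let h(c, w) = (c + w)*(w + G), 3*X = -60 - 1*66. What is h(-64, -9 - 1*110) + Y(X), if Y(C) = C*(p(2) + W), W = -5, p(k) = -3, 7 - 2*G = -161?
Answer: 6741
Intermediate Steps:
G = 84 (G = 7/2 - ½*(-161) = 7/2 + 161/2 = 84)
X = -42 (X = (-60 - 1*66)/3 = (-60 - 66)/3 = (⅓)*(-126) = -42)
Y(C) = -8*C (Y(C) = C*(-3 - 5) = C*(-8) = -8*C)
h(c, w) = (84 + w)*(c + w) (h(c, w) = (c + w)*(w + 84) = (c + w)*(84 + w) = (84 + w)*(c + w))
h(-64, -9 - 1*110) + Y(X) = ((-9 - 1*110)² + 84*(-64) + 84*(-9 - 1*110) - 64*(-9 - 1*110)) - 8*(-42) = ((-9 - 110)² - 5376 + 84*(-9 - 110) - 64*(-9 - 110)) + 336 = ((-119)² - 5376 + 84*(-119) - 64*(-119)) + 336 = (14161 - 5376 - 9996 + 7616) + 336 = 6405 + 336 = 6741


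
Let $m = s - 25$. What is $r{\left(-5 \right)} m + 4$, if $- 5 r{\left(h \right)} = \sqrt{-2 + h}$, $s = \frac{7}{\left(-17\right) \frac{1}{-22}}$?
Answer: $4 + \frac{271 i \sqrt{7}}{85} \approx 4.0 + 8.4353 i$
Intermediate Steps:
$s = \frac{154}{17}$ ($s = \frac{7}{\left(-17\right) \left(- \frac{1}{22}\right)} = \frac{7}{\frac{17}{22}} = 7 \cdot \frac{22}{17} = \frac{154}{17} \approx 9.0588$)
$r{\left(h \right)} = - \frac{\sqrt{-2 + h}}{5}$
$m = - \frac{271}{17}$ ($m = \frac{154}{17} - 25 = - \frac{271}{17} \approx -15.941$)
$r{\left(-5 \right)} m + 4 = - \frac{\sqrt{-2 - 5}}{5} \left(- \frac{271}{17}\right) + 4 = - \frac{\sqrt{-7}}{5} \left(- \frac{271}{17}\right) + 4 = - \frac{i \sqrt{7}}{5} \left(- \frac{271}{17}\right) + 4 = \frac{271 i \sqrt{7}}{85} + 4 = 4 + \frac{271 i \sqrt{7}}{85}$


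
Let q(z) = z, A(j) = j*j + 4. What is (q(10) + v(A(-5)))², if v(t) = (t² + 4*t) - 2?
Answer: 931225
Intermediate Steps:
A(j) = 4 + j² (A(j) = j² + 4 = 4 + j²)
v(t) = -2 + t² + 4*t
(q(10) + v(A(-5)))² = (10 + (-2 + (4 + (-5)²)² + 4*(4 + (-5)²)))² = (10 + (-2 + (4 + 25)² + 4*(4 + 25)))² = (10 + (-2 + 29² + 4*29))² = (10 + (-2 + 841 + 116))² = (10 + 955)² = 965² = 931225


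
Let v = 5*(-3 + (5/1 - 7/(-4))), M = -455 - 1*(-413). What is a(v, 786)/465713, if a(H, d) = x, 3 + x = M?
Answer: -45/465713 ≈ -9.6626e-5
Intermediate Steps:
M = -42 (M = -455 + 413 = -42)
x = -45 (x = -3 - 42 = -45)
v = 75/4 (v = 5*(-3 + (5*1 - 7*(-¼))) = 5*(-3 + (5 + 7/4)) = 5*(-3 + 27/4) = 5*(15/4) = 75/4 ≈ 18.750)
a(H, d) = -45
a(v, 786)/465713 = -45/465713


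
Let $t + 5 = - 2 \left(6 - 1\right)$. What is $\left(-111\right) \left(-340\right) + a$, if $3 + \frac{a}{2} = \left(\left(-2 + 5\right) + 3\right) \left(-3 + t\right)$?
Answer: $37518$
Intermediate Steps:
$t = -15$ ($t = -5 - 2 \left(6 - 1\right) = -5 - 10 = -15$)
$a = -222$ ($a = -6 + 2 \left(\left(-2 + 5\right) + 3\right) \left(-3 - 15\right) = -6 + 2 \left(3 + 3\right) \left(-18\right) = -6 + 2 \cdot 6 \left(-18\right) = -6 + 2 \left(-108\right) = -6 - 216 = -222$)
$\left(-111\right) \left(-340\right) + a = \left(-111\right) \left(-340\right) - 222 = 37740 - 222 = 37518$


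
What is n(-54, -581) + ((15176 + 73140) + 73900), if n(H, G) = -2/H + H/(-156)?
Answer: 113875901/702 ≈ 1.6222e+5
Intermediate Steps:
n(H, G) = -2/H - H/156 (n(H, G) = -2/H + H*(-1/156) = -2/H - H/156)
n(-54, -581) + ((15176 + 73140) + 73900) = (-2/(-54) - 1/156*(-54)) + ((15176 + 73140) + 73900) = (-2*(-1/54) + 9/26) + (88316 + 73900) = (1/27 + 9/26) + 162216 = 269/702 + 162216 = 113875901/702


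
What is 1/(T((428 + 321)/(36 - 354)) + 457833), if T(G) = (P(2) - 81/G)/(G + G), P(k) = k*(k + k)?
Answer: 561001/256839722583 ≈ 2.1842e-6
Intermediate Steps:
P(k) = 2*k² (P(k) = k*(2*k) = 2*k²)
T(G) = (8 - 81/G)/(2*G) (T(G) = (2*2² - 81/G)/(G + G) = (2*4 - 81/G)/((2*G)) = (8 - 81/G)*(1/(2*G)) = (8 - 81/G)/(2*G))
1/(T((428 + 321)/(36 - 354)) + 457833) = 1/((-81 + 8*((428 + 321)/(36 - 354)))/(2*((428 + 321)/(36 - 354))²) + 457833) = 1/((-81 + 8*(749/(-318)))/(2*(749/(-318))²) + 457833) = 1/((-81 + 8*(749*(-1/318)))/(2*(749*(-1/318))²) + 457833) = 1/((-81 + 8*(-749/318))/(2*(-749/318)²) + 457833) = 1/((½)*(101124/561001)*(-81 - 2996/159) + 457833) = 1/((½)*(101124/561001)*(-15875/159) + 457833) = 1/(-5048250/561001 + 457833) = 1/(256839722583/561001) = 561001/256839722583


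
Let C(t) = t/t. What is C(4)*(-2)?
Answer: -2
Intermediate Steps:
C(t) = 1
C(4)*(-2) = 1*(-2) = -2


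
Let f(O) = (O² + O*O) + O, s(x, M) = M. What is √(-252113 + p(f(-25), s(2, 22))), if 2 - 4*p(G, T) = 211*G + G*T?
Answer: 5*I*√51755/2 ≈ 568.74*I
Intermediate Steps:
f(O) = O + 2*O² (f(O) = (O² + O²) + O = 2*O² + O = O + 2*O²)
p(G, T) = ½ - 211*G/4 - G*T/4 (p(G, T) = ½ - (211*G + G*T)/4 = ½ + (-211*G/4 - G*T/4) = ½ - 211*G/4 - G*T/4)
√(-252113 + p(f(-25), s(2, 22))) = √(-252113 + (½ - (-5275)*(1 + 2*(-25))/4 - ¼*(-25*(1 + 2*(-25)))*22)) = √(-252113 + (½ - (-5275)*(1 - 50)/4 - ¼*(-25*(1 - 50))*22)) = √(-252113 + (½ - (-5275)*(-49)/4 - ¼*(-25*(-49))*22)) = √(-252113 + (½ - 211/4*1225 - ¼*1225*22)) = √(-252113 + (½ - 258475/4 - 13475/2)) = √(-252113 - 285423/4) = √(-1293875/4) = 5*I*√51755/2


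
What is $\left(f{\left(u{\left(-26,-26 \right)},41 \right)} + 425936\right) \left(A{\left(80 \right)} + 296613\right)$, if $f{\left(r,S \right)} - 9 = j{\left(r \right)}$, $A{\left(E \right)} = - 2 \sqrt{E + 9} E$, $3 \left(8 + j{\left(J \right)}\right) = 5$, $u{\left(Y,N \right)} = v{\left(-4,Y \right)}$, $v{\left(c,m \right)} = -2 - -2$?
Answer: $126338945736 - \frac{204450560 \sqrt{89}}{3} \approx 1.257 \cdot 10^{11}$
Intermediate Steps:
$v{\left(c,m \right)} = 0$ ($v{\left(c,m \right)} = -2 + 2 = 0$)
$u{\left(Y,N \right)} = 0$
$j{\left(J \right)} = - \frac{19}{3}$ ($j{\left(J \right)} = -8 + \frac{1}{3} \cdot 5 = -8 + \frac{5}{3} = - \frac{19}{3}$)
$A{\left(E \right)} = - 2 E \sqrt{9 + E}$ ($A{\left(E \right)} = - 2 \sqrt{9 + E} E = - 2 E \sqrt{9 + E}$)
$f{\left(r,S \right)} = \frac{8}{3}$ ($f{\left(r,S \right)} = 9 - \frac{19}{3} = \frac{8}{3}$)
$\left(f{\left(u{\left(-26,-26 \right)},41 \right)} + 425936\right) \left(A{\left(80 \right)} + 296613\right) = \left(\frac{8}{3} + 425936\right) \left(\left(-2\right) 80 \sqrt{9 + 80} + 296613\right) = \frac{1277816 \left(\left(-2\right) 80 \sqrt{89} + 296613\right)}{3} = \frac{1277816 \left(- 160 \sqrt{89} + 296613\right)}{3} = \frac{1277816 \left(296613 - 160 \sqrt{89}\right)}{3} = 126338945736 - \frac{204450560 \sqrt{89}}{3}$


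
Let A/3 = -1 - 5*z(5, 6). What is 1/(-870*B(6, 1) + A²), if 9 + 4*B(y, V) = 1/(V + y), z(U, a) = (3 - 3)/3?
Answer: 7/13548 ≈ 0.00051668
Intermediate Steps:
z(U, a) = 0 (z(U, a) = (⅓)*0 = 0)
B(y, V) = -9/4 + 1/(4*(V + y))
A = -3 (A = 3*(-1 - 5*0) = 3*(-1 + 0) = 3*(-1) = -3)
1/(-870*B(6, 1) + A²) = 1/(-435*(1 - 9*1 - 9*6)/(2*(1 + 6)) + (-3)²) = 1/(-435*(1 - 9 - 54)/(2*7) + 9) = 1/(-435*(-62)/(2*7) + 9) = 1/(-870*(-31/14) + 9) = 1/(13485/7 + 9) = 1/(13548/7) = 7/13548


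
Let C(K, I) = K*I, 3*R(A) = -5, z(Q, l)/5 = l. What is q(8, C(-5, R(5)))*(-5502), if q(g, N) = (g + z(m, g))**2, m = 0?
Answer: -12676608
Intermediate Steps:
z(Q, l) = 5*l
R(A) = -5/3 (R(A) = (1/3)*(-5) = -5/3)
C(K, I) = I*K
q(g, N) = 36*g**2 (q(g, N) = (g + 5*g)**2 = (6*g)**2 = 36*g**2)
q(8, C(-5, R(5)))*(-5502) = (36*8**2)*(-5502) = (36*64)*(-5502) = 2304*(-5502) = -12676608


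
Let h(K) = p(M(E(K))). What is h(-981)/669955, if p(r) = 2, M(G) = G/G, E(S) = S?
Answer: 2/669955 ≈ 2.9853e-6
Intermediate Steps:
M(G) = 1
h(K) = 2
h(-981)/669955 = 2/669955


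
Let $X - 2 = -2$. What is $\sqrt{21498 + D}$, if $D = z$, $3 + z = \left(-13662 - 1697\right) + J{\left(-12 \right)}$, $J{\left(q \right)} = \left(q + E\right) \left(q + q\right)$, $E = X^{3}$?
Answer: $2 \sqrt{1606} \approx 80.15$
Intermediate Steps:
$X = 0$ ($X = 2 - 2 = 0$)
$E = 0$ ($E = 0^{3} = 0$)
$J{\left(q \right)} = 2 q^{2}$ ($J{\left(q \right)} = \left(q + 0\right) \left(q + q\right) = q 2 q = 2 q^{2}$)
$z = -15074$ ($z = -3 + \left(\left(-13662 - 1697\right) + 2 \left(-12\right)^{2}\right) = -3 + \left(-15359 + 2 \cdot 144\right) = -3 + \left(-15359 + 288\right) = -3 - 15071 = -15074$)
$D = -15074$
$\sqrt{21498 + D} = \sqrt{21498 - 15074} = \sqrt{6424} = 2 \sqrt{1606}$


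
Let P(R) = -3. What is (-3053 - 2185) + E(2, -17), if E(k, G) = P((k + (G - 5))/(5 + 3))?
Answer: -5241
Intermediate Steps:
E(k, G) = -3
(-3053 - 2185) + E(2, -17) = (-3053 - 2185) - 3 = -5238 - 3 = -5241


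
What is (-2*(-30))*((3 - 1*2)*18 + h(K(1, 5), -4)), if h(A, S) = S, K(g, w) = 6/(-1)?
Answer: 840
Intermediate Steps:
K(g, w) = -6 (K(g, w) = 6*(-1) = -6)
(-2*(-30))*((3 - 1*2)*18 + h(K(1, 5), -4)) = (-2*(-30))*((3 - 1*2)*18 - 4) = 60*((3 - 2)*18 - 4) = 60*(1*18 - 4) = 60*(18 - 4) = 60*14 = 840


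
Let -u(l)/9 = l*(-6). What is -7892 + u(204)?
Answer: 3124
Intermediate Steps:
u(l) = 54*l (u(l) = -9*l*(-6) = -(-54)*l = 54*l)
-7892 + u(204) = -7892 + 54*204 = -7892 + 11016 = 3124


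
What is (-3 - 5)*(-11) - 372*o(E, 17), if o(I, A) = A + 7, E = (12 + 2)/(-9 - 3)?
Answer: -8840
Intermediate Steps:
E = -7/6 (E = 14/(-12) = 14*(-1/12) = -7/6 ≈ -1.1667)
o(I, A) = 7 + A
(-3 - 5)*(-11) - 372*o(E, 17) = (-3 - 5)*(-11) - 372*(7 + 17) = -8*(-11) - 372*24 = 88 - 8928 = -8840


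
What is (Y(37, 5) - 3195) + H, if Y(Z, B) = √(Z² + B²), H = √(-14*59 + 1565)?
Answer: -3195 + √739 + √1394 ≈ -3130.5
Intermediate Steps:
H = √739 (H = √(-826 + 1565) = √739 ≈ 27.185)
Y(Z, B) = √(B² + Z²)
(Y(37, 5) - 3195) + H = (√(5² + 37²) - 3195) + √739 = (√(25 + 1369) - 3195) + √739 = (√1394 - 3195) + √739 = (-3195 + √1394) + √739 = -3195 + √739 + √1394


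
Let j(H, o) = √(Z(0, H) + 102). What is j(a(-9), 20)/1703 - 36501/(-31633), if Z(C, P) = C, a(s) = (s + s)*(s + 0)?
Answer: 36501/31633 + √102/1703 ≈ 1.1598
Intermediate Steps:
a(s) = 2*s² (a(s) = (2*s)*s = 2*s²)
j(H, o) = √102 (j(H, o) = √(0 + 102) = √102)
j(a(-9), 20)/1703 - 36501/(-31633) = √102/1703 - 36501/(-31633) = √102*(1/1703) - 36501*(-1/31633) = √102/1703 + 36501/31633 = 36501/31633 + √102/1703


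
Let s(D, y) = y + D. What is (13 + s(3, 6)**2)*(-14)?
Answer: -1316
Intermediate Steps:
s(D, y) = D + y
(13 + s(3, 6)**2)*(-14) = (13 + (3 + 6)**2)*(-14) = (13 + 9**2)*(-14) = (13 + 81)*(-14) = 94*(-14) = -1316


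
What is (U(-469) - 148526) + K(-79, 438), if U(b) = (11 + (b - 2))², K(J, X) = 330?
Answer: 63404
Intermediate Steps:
U(b) = (9 + b)² (U(b) = (11 + (-2 + b))² = (9 + b)²)
(U(-469) - 148526) + K(-79, 438) = ((9 - 469)² - 148526) + 330 = ((-460)² - 148526) + 330 = (211600 - 148526) + 330 = 63074 + 330 = 63404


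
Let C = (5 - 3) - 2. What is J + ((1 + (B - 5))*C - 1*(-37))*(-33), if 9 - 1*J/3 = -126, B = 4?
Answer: -816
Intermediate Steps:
C = 0 (C = 2 - 2 = 0)
J = 405 (J = 27 - 3*(-126) = 27 + 378 = 405)
J + ((1 + (B - 5))*C - 1*(-37))*(-33) = 405 + ((1 + (4 - 5))*0 - 1*(-37))*(-33) = 405 + ((1 - 1)*0 + 37)*(-33) = 405 + (0*0 + 37)*(-33) = 405 + (0 + 37)*(-33) = 405 + 37*(-33) = 405 - 1221 = -816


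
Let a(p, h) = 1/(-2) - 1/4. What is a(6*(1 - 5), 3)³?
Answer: -27/64 ≈ -0.42188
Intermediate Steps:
a(p, h) = -¾ (a(p, h) = 1*(-½) - 1*¼ = -½ - ¼ = -¾)
a(6*(1 - 5), 3)³ = (-¾)³ = -27/64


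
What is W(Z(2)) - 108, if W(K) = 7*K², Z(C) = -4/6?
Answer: -944/9 ≈ -104.89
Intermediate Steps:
Z(C) = -⅔ (Z(C) = -4*⅙ = -⅔)
W(Z(2)) - 108 = 7*(-⅔)² - 108 = 7*(4/9) - 108 = 28/9 - 108 = -944/9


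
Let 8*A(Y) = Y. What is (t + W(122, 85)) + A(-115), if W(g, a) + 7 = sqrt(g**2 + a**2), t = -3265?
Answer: -26291/8 + sqrt(22109) ≈ -3137.7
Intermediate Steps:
A(Y) = Y/8
W(g, a) = -7 + sqrt(a**2 + g**2) (W(g, a) = -7 + sqrt(g**2 + a**2) = -7 + sqrt(a**2 + g**2))
(t + W(122, 85)) + A(-115) = (-3265 + (-7 + sqrt(85**2 + 122**2))) + (1/8)*(-115) = (-3265 + (-7 + sqrt(7225 + 14884))) - 115/8 = (-3265 + (-7 + sqrt(22109))) - 115/8 = (-3272 + sqrt(22109)) - 115/8 = -26291/8 + sqrt(22109)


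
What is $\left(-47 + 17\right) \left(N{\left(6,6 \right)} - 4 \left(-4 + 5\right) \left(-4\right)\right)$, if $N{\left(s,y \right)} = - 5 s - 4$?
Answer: $540$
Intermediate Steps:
$N{\left(s,y \right)} = -4 - 5 s$
$\left(-47 + 17\right) \left(N{\left(6,6 \right)} - 4 \left(-4 + 5\right) \left(-4\right)\right) = \left(-47 + 17\right) \left(\left(-4 - 30\right) - 4 \left(-4 + 5\right) \left(-4\right)\right) = - 30 \left(\left(-4 - 30\right) - 4 \cdot 1 \left(-4\right)\right) = - 30 \left(-34 - -16\right) = - 30 \left(-34 + 16\right) = \left(-30\right) \left(-18\right) = 540$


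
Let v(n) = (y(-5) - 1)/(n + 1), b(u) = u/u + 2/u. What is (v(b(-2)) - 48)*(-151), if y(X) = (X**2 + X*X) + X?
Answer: 604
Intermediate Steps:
y(X) = X + 2*X**2 (y(X) = (X**2 + X**2) + X = 2*X**2 + X = X + 2*X**2)
b(u) = 1 + 2/u
v(n) = 44/(1 + n) (v(n) = (-5*(1 + 2*(-5)) - 1)/(n + 1) = (-5*(1 - 10) - 1)/(1 + n) = (-5*(-9) - 1)/(1 + n) = (45 - 1)/(1 + n) = 44/(1 + n))
(v(b(-2)) - 48)*(-151) = (44/(1 + (2 - 2)/(-2)) - 48)*(-151) = (44/(1 - 1/2*0) - 48)*(-151) = (44/(1 + 0) - 48)*(-151) = (44/1 - 48)*(-151) = (44*1 - 48)*(-151) = (44 - 48)*(-151) = -4*(-151) = 604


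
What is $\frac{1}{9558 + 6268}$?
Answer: $\frac{1}{15826} \approx 6.3187 \cdot 10^{-5}$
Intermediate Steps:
$\frac{1}{9558 + 6268} = \frac{1}{15826}$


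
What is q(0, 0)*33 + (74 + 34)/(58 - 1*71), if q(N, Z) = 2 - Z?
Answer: 750/13 ≈ 57.692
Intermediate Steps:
q(0, 0)*33 + (74 + 34)/(58 - 1*71) = (2 - 1*0)*33 + (74 + 34)/(58 - 1*71) = (2 + 0)*33 + 108/(58 - 71) = 2*33 + 108/(-13) = 66 + 108*(-1/13) = 66 - 108/13 = 750/13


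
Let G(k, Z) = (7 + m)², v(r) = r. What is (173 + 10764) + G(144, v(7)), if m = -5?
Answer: 10941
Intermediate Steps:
G(k, Z) = 4 (G(k, Z) = (7 - 5)² = 2² = 4)
(173 + 10764) + G(144, v(7)) = (173 + 10764) + 4 = 10937 + 4 = 10941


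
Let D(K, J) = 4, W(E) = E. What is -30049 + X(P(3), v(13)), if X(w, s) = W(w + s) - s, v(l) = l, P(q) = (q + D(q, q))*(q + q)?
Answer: -30007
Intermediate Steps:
P(q) = 2*q*(4 + q) (P(q) = (q + 4)*(q + q) = (4 + q)*(2*q) = 2*q*(4 + q))
X(w, s) = w (X(w, s) = (w + s) - s = (s + w) - s = w)
-30049 + X(P(3), v(13)) = -30049 + 2*3*(4 + 3) = -30049 + 2*3*7 = -30049 + 42 = -30007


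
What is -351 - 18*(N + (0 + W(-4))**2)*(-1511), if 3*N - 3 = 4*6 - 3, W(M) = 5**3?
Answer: 425185983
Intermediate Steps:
W(M) = 125
N = 8 (N = 1 + (4*6 - 3)/3 = 1 + (24 - 3)/3 = 1 + (1/3)*21 = 1 + 7 = 8)
-351 - 18*(N + (0 + W(-4))**2)*(-1511) = -351 - 18*(8 + (0 + 125)**2)*(-1511) = -351 - 18*(8 + 125**2)*(-1511) = -351 - 18*(8 + 15625)*(-1511) = -351 - 18*15633*(-1511) = -351 - 281394*(-1511) = -351 + 425186334 = 425185983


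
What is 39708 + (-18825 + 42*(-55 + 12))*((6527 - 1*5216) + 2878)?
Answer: -86383551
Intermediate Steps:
39708 + (-18825 + 42*(-55 + 12))*((6527 - 1*5216) + 2878) = 39708 + (-18825 + 42*(-43))*((6527 - 5216) + 2878) = 39708 + (-18825 - 1806)*(1311 + 2878) = 39708 - 20631*4189 = 39708 - 86423259 = -86383551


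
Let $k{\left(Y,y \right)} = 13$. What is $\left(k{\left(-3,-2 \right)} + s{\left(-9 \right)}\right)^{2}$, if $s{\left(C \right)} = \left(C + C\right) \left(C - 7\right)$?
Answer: $90601$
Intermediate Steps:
$s{\left(C \right)} = 2 C \left(-7 + C\right)$
$\left(k{\left(-3,-2 \right)} + s{\left(-9 \right)}\right)^{2} = \left(13 + 2 \left(-9\right) \left(-7 - 9\right)\right)^{2} = \left(13 + 2 \left(-9\right) \left(-16\right)\right)^{2} = \left(13 + 288\right)^{2} = 301^{2} = 90601$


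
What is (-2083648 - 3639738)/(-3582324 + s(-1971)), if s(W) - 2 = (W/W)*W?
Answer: 5723386/3584293 ≈ 1.5968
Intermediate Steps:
s(W) = 2 + W (s(W) = 2 + (W/W)*W = 2 + 1*W = 2 + W)
(-2083648 - 3639738)/(-3582324 + s(-1971)) = (-2083648 - 3639738)/(-3582324 + (2 - 1971)) = -5723386/(-3582324 - 1969) = -5723386/(-3584293) = -5723386*(-1/3584293) = 5723386/3584293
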